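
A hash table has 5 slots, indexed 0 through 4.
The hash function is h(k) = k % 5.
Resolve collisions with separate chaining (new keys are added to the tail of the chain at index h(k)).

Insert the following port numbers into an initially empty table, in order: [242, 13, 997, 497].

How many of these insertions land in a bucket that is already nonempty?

Insert 242: h=2, bucket 2 empty → new chain.
Insert 13: h=3, bucket 3 empty → new chain.
Insert 997: h=2, bucket 2 nonempty → append to chain.
Insert 497: h=2, bucket 2 nonempty → append to chain.
Final buckets:
0: .
1: .
2: 242 -> 997 -> 497
3: 13
4: .

2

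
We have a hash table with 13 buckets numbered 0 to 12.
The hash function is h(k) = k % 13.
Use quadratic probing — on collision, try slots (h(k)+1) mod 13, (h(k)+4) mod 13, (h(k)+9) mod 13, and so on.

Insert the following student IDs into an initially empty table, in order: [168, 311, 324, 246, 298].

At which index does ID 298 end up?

Insert 168: h=12, slot 12 empty => index 12.
Insert 311: h=12, slot 12 occupied => index 0.
Insert 324: h=12, slots 12,0 occupied => index 3.
Insert 246: h=12, slots 12,0,3 occupied => index 8.
Insert 298: h=12, slots 12,0,3,8 occupied => index 2.
Table: [311, ∅, 298, 324, ∅, ∅, ∅, ∅, 246, ∅, ∅, ∅, 168]

2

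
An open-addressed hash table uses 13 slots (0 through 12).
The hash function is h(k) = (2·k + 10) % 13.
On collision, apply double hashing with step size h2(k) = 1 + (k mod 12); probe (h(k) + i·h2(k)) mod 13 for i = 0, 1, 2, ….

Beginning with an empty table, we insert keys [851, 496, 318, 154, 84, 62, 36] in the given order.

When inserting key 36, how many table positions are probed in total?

851: h=9 → slot 9
496: h=1 → slot 1
318: h=9, h2=7, probe 9,3 → slot 3
154: h=6 → slot 6
84: h=9, h2=1, probe 9,10 → slot 10
62: h=4 → slot 4
36: h=4, h2=1, probe 4,5 → slot 5
Table: [., 496, ., 318, 62, 36, 154, ., ., 851, 84, ., .]

2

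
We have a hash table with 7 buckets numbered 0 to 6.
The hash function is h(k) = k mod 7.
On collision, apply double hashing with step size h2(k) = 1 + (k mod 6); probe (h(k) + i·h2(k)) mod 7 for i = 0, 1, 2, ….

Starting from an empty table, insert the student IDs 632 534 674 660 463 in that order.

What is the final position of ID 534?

3

632: h=2 -> slot 2
534: h=2, h2=1, probe 2,3 -> slot 3
674: h=2, h2=3, probe 2,5 -> slot 5
660: h=2, h2=1, probe 2,3,4 -> slot 4
463: h=1 -> slot 1
Table: [∅, 463, 632, 534, 660, 674, ∅]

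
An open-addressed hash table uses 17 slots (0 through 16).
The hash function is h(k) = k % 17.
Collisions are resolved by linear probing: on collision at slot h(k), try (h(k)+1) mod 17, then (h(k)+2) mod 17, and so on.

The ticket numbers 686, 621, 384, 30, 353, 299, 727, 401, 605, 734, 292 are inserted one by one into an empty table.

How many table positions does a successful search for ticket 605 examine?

7

Insert 686: h=6, slot 6 empty -> index 6.
Insert 621: h=9, slot 9 empty -> index 9.
Insert 384: h=10, slot 10 empty -> index 10.
Insert 30: h=13, slot 13 empty -> index 13.
Insert 353: h=13, slot 13 occupied -> index 14.
Insert 299: h=10, slot 10 occupied -> index 11.
Insert 727: h=13, slots 13,14 occupied -> index 15.
Insert 401: h=10, slots 10,11 occupied -> index 12.
Insert 605: h=10, slots 10,11,12,13,14,15 occupied -> index 16.
Insert 734: h=3, slot 3 empty -> index 3.
Insert 292: h=3, slot 3 occupied -> index 4.
Table: [-, -, -, 734, 292, -, 686, -, -, 621, 384, 299, 401, 30, 353, 727, 605]
Lookup 605: h=10, probe 10,11,12,13,14,15,16 → found at 16.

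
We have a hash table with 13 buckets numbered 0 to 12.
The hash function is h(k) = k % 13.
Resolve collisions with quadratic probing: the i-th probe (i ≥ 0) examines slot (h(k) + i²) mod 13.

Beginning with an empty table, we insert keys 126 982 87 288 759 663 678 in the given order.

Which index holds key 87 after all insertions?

126 hashes to 9; slot 9 is free → place at 9.
982 hashes to 7; slot 7 is free → place at 7.
87 hashes to 9; 9 taken → place at 10.
288 hashes to 2; slot 2 is free → place at 2.
759 hashes to 5; slot 5 is free → place at 5.
663 hashes to 0; slot 0 is free → place at 0.
678 hashes to 2; 2 taken → place at 3.
Table: [663, ., 288, 678, ., 759, ., 982, ., 126, 87, ., .]

10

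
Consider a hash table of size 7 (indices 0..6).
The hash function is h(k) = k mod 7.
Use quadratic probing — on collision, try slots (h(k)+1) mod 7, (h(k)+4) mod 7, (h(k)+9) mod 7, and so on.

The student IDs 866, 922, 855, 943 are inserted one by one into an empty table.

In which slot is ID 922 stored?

866 hashes to 5; slot 5 is free -> place at 5.
922 hashes to 5; 5 taken -> place at 6.
855 hashes to 1; slot 1 is free -> place at 1.
943 hashes to 5; 5,6 taken -> place at 2.
Table: [., 855, 943, ., ., 866, 922]

6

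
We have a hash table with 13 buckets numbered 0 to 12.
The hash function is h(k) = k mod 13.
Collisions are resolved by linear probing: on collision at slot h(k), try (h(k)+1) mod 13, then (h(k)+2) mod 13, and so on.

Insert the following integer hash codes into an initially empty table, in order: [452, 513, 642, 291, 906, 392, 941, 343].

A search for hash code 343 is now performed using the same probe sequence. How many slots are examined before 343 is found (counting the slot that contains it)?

7

Insert 452: h=10, slot 10 empty → index 10.
Insert 513: h=6, slot 6 empty → index 6.
Insert 642: h=5, slot 5 empty → index 5.
Insert 291: h=5, slots 5,6 occupied → index 7.
Insert 906: h=9, slot 9 empty → index 9.
Insert 392: h=2, slot 2 empty → index 2.
Insert 941: h=5, slots 5,6,7 occupied → index 8.
Insert 343: h=5, slots 5,6,7,8,9,10 occupied → index 11.
Table: [., ., 392, ., ., 642, 513, 291, 941, 906, 452, 343, .]
Lookup 343: h=5, probe 5,6,7,8,9,10,11 → found at 11.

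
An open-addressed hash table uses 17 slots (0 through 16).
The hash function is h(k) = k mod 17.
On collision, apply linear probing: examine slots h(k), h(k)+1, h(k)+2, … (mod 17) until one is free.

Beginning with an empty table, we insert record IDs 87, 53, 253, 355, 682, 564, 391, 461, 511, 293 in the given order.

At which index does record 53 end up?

3

87 hashes to 2; slot 2 is free => place at 2.
53 hashes to 2; 2 taken => place at 3.
253 hashes to 15; slot 15 is free => place at 15.
355 hashes to 15; 15 taken => place at 16.
682 hashes to 2; 2,3 taken => place at 4.
564 hashes to 3; 3,4 taken => place at 5.
391 hashes to 0; slot 0 is free => place at 0.
461 hashes to 2; 2,3,4,5 taken => place at 6.
511 hashes to 1; slot 1 is free => place at 1.
293 hashes to 4; 4,5,6 taken => place at 7.
Table: [391, 511, 87, 53, 682, 564, 461, 293, ., ., ., ., ., ., ., 253, 355]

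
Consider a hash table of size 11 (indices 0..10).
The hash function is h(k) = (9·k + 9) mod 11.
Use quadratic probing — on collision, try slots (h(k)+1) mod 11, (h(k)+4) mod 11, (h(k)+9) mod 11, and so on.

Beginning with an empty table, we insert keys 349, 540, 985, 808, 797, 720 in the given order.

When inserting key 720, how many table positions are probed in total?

349 hashes to 4; slot 4 is free => place at 4.
540 hashes to 7; slot 7 is free => place at 7.
985 hashes to 8; slot 8 is free => place at 8.
808 hashes to 10; slot 10 is free => place at 10.
797 hashes to 10; 10 taken => place at 0.
720 hashes to 10; 10,0 taken => place at 3.
Table: [797, -, -, 720, 349, -, -, 540, 985, -, 808]

3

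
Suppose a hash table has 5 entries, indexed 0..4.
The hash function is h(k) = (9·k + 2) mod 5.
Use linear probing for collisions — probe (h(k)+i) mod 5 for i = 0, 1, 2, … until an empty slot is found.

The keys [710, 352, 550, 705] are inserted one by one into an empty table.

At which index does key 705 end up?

4

710 hashes to 2; slot 2 is free → place at 2.
352 hashes to 0; slot 0 is free → place at 0.
550 hashes to 2; 2 taken → place at 3.
705 hashes to 2; 2,3 taken → place at 4.
Table: [352, ., 710, 550, 705]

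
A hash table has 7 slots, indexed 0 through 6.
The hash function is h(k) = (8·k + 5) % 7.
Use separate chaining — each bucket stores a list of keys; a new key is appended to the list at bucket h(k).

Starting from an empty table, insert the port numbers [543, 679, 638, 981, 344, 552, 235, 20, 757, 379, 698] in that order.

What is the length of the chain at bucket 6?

543 -> bucket 2
679 -> bucket 5
638 -> bucket 6
981 -> bucket 6 (collision)
344 -> bucket 6 (collision)
552 -> bucket 4
235 -> bucket 2 (collision)
20 -> bucket 4 (collision)
757 -> bucket 6 (collision)
379 -> bucket 6 (collision)
698 -> bucket 3
Final buckets:
0: .
1: .
2: 543 -> 235
3: 698
4: 552 -> 20
5: 679
6: 638 -> 981 -> 344 -> 757 -> 379

5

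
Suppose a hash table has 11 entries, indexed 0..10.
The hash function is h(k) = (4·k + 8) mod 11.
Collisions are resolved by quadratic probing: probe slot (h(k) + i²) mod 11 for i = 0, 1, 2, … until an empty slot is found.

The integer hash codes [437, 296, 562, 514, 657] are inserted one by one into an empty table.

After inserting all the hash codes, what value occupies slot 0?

657

437: h=7 => slot 7
296: h=4 => slot 4
562: h=1 => slot 1
514: h=7, probe 7,8 => slot 8
657: h=7, probe 7,8,0 => slot 0
Table: [657, 562, -, -, 296, -, -, 437, 514, -, -]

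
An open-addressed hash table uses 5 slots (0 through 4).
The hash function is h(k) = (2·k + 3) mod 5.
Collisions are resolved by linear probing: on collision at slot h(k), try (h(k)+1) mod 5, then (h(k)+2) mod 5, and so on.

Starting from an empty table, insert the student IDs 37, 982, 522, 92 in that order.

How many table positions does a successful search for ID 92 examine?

4

37: h=2 => slot 2
982: h=2, probe 2,3 => slot 3
522: h=2, probe 2,3,4 => slot 4
92: h=2, probe 2,3,4,0 => slot 0
Table: [92, -, 37, 982, 522]
Lookup 92: h=2, probe 2,3,4,0 → found at 0.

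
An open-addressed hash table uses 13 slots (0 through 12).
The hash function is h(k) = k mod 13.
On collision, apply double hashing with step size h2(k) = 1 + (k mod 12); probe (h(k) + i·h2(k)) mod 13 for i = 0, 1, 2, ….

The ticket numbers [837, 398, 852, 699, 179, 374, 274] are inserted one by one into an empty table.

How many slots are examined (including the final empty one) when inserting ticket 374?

2

Insert 837: h=5, slot 5 empty -> index 5.
Insert 398: h=8, slot 8 empty -> index 8.
Insert 852: h=7, slot 7 empty -> index 7.
Insert 699: h=10, slot 10 empty -> index 10.
Insert 179: h=10, h2=12, slot 10 occupied -> index 9.
Insert 374: h=10, h2=3, slot 10 occupied -> index 0.
Insert 274: h=1, slot 1 empty -> index 1.
Table: [374, 274, -, -, -, 837, -, 852, 398, 179, 699, -, -]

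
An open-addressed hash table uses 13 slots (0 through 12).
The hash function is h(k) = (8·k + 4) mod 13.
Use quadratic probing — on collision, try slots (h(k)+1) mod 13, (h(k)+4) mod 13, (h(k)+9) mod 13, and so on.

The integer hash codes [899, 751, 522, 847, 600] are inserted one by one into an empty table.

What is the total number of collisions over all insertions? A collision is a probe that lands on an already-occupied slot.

6

899 hashes to 7; slot 7 is free => place at 7.
751 hashes to 6; slot 6 is free => place at 6.
522 hashes to 7; 7 taken => place at 8.
847 hashes to 7; 7,8 taken => place at 11.
600 hashes to 7; 7,8,11 taken => place at 3.
Table: [_, _, _, 600, _, _, 751, 899, 522, _, _, 847, _]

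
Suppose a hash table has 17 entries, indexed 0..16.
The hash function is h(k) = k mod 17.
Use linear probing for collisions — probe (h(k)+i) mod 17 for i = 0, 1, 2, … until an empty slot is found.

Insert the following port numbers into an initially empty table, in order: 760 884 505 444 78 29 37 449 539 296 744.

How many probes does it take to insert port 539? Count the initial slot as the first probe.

760 hashes to 12; slot 12 is free -> place at 12.
884 hashes to 0; slot 0 is free -> place at 0.
505 hashes to 12; 12 taken -> place at 13.
444 hashes to 2; slot 2 is free -> place at 2.
78 hashes to 10; slot 10 is free -> place at 10.
29 hashes to 12; 12,13 taken -> place at 14.
37 hashes to 3; slot 3 is free -> place at 3.
449 hashes to 7; slot 7 is free -> place at 7.
539 hashes to 12; 12,13,14 taken -> place at 15.
296 hashes to 7; 7 taken -> place at 8.
744 hashes to 13; 13,14,15 taken -> place at 16.
Table: [884, -, 444, 37, -, -, -, 449, 296, -, 78, -, 760, 505, 29, 539, 744]

4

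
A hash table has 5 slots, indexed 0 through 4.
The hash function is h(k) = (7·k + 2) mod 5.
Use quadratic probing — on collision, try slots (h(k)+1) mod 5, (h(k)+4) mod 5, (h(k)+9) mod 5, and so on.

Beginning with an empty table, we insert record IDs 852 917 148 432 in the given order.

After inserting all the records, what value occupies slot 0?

852 hashes to 1; slot 1 is free → place at 1.
917 hashes to 1; 1 taken → place at 2.
148 hashes to 3; slot 3 is free → place at 3.
432 hashes to 1; 1,2 taken → place at 0.
Table: [432, 852, 917, 148, -]

432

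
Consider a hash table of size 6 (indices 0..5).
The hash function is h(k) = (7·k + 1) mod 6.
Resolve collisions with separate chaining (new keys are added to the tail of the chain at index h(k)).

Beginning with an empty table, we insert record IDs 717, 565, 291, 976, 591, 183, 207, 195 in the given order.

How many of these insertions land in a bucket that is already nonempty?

5

Insert 717: h=4, bucket 4 empty → new chain.
Insert 565: h=2, bucket 2 empty → new chain.
Insert 291: h=4, bucket 4 nonempty → append to chain.
Insert 976: h=5, bucket 5 empty → new chain.
Insert 591: h=4, bucket 4 nonempty → append to chain.
Insert 183: h=4, bucket 4 nonempty → append to chain.
Insert 207: h=4, bucket 4 nonempty → append to chain.
Insert 195: h=4, bucket 4 nonempty → append to chain.
Final buckets:
0: .
1: .
2: 565
3: .
4: 717 -> 291 -> 591 -> 183 -> 207 -> 195
5: 976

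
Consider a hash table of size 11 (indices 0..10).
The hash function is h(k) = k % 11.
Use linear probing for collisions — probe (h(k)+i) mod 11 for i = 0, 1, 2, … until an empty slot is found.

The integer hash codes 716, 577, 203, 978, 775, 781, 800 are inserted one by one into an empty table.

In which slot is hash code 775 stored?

716: h=1 -> slot 1
577: h=5 -> slot 5
203: h=5, probe 5,6 -> slot 6
978: h=10 -> slot 10
775: h=5, probe 5,6,7 -> slot 7
781: h=0 -> slot 0
800: h=8 -> slot 8
Table: [781, 716, —, —, —, 577, 203, 775, 800, —, 978]

7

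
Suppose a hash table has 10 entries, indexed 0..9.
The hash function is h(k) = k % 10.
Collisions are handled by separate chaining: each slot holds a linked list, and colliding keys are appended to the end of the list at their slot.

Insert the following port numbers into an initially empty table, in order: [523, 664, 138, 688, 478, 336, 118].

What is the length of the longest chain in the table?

Insert 523: h=3, bucket 3 empty → new chain.
Insert 664: h=4, bucket 4 empty → new chain.
Insert 138: h=8, bucket 8 empty → new chain.
Insert 688: h=8, bucket 8 nonempty → append to chain.
Insert 478: h=8, bucket 8 nonempty → append to chain.
Insert 336: h=6, bucket 6 empty → new chain.
Insert 118: h=8, bucket 8 nonempty → append to chain.
Final buckets:
0: .
1: .
2: .
3: 523
4: 664
5: .
6: 336
7: .
8: 138 -> 688 -> 478 -> 118
9: .

4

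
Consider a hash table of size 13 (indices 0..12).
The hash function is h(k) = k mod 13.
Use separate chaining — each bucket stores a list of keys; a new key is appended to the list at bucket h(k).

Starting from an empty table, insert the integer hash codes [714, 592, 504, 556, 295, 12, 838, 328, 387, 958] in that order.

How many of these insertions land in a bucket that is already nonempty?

714 → bucket 12
592 → bucket 7
504 → bucket 10
556 → bucket 10 (collision)
295 → bucket 9
12 → bucket 12 (collision)
838 → bucket 6
328 → bucket 3
387 → bucket 10 (collision)
958 → bucket 9 (collision)
Final buckets:
0: _
1: _
2: _
3: 328
4: _
5: _
6: 838
7: 592
8: _
9: 295 -> 958
10: 504 -> 556 -> 387
11: _
12: 714 -> 12

4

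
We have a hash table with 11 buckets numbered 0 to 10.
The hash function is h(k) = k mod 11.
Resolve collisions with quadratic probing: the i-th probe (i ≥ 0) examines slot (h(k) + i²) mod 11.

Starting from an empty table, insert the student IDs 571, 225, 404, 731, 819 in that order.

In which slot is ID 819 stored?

9

571 hashes to 10; slot 10 is free → place at 10.
225 hashes to 5; slot 5 is free → place at 5.
404 hashes to 8; slot 8 is free → place at 8.
731 hashes to 5; 5 taken → place at 6.
819 hashes to 5; 5,6 taken → place at 9.
Table: [_, _, _, _, _, 225, 731, _, 404, 819, 571]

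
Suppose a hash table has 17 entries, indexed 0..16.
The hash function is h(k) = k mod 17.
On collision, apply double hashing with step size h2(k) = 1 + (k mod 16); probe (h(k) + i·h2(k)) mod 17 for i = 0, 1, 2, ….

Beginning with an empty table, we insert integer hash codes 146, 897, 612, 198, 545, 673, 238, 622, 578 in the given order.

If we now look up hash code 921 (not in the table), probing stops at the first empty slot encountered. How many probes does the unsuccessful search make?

Insert 146: h=10, slot 10 empty → index 10.
Insert 897: h=13, slot 13 empty → index 13.
Insert 612: h=0, slot 0 empty → index 0.
Insert 198: h=11, slot 11 empty → index 11.
Insert 545: h=1, slot 1 empty → index 1.
Insert 673: h=10, h2=2, slot 10 occupied → index 12.
Insert 238: h=0, h2=15, slot 0 occupied → index 15.
Insert 622: h=10, h2=15, slot 10 occupied → index 8.
Insert 578: h=0, h2=3, slot 0 occupied → index 3.
Table: [612, 545, _, 578, _, _, _, _, 622, _, 146, 198, 673, 897, _, 238, _]
Lookup 921: h=3, h2=10, probe 3,13,6 → slot 6 empty, not found.

3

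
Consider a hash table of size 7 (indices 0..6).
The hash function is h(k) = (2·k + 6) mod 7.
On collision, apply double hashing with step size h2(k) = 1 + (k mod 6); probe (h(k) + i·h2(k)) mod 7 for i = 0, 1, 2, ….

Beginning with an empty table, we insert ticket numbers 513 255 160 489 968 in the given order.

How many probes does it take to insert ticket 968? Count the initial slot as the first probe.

513: h=3 → slot 3
255: h=5 → slot 5
160: h=4 → slot 4
489: h=4, h2=4, probe 4,1 → slot 1
968: h=3, h2=3, probe 3,6 → slot 6
Table: [-, 489, -, 513, 160, 255, 968]

2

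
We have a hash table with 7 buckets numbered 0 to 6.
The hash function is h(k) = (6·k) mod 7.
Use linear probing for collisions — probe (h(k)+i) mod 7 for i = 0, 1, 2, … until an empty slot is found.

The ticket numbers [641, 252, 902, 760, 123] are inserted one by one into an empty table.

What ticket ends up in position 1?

Insert 641: h=3, slot 3 empty → index 3.
Insert 252: h=0, slot 0 empty → index 0.
Insert 902: h=1, slot 1 empty → index 1.
Insert 760: h=3, slot 3 occupied → index 4.
Insert 123: h=3, slots 3,4 occupied → index 5.
Table: [252, 902, _, 641, 760, 123, _]

902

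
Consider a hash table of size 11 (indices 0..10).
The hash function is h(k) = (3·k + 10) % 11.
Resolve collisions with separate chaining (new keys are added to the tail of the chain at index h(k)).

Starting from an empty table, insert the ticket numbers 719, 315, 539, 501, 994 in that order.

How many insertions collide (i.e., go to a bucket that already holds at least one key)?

1

Insert 719: h=0, bucket 0 empty → new chain.
Insert 315: h=9, bucket 9 empty → new chain.
Insert 539: h=10, bucket 10 empty → new chain.
Insert 501: h=6, bucket 6 empty → new chain.
Insert 994: h=0, bucket 0 nonempty → append to chain.
Final buckets:
0: 719 -> 994
1: ∅
2: ∅
3: ∅
4: ∅
5: ∅
6: 501
7: ∅
8: ∅
9: 315
10: 539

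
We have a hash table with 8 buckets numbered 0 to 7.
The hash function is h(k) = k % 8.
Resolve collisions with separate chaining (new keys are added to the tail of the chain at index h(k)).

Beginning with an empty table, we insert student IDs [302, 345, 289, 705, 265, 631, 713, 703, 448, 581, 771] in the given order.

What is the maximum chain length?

5

Insert 302: h=6, bucket 6 empty → new chain.
Insert 345: h=1, bucket 1 empty → new chain.
Insert 289: h=1, bucket 1 nonempty → append to chain.
Insert 705: h=1, bucket 1 nonempty → append to chain.
Insert 265: h=1, bucket 1 nonempty → append to chain.
Insert 631: h=7, bucket 7 empty → new chain.
Insert 713: h=1, bucket 1 nonempty → append to chain.
Insert 703: h=7, bucket 7 nonempty → append to chain.
Insert 448: h=0, bucket 0 empty → new chain.
Insert 581: h=5, bucket 5 empty → new chain.
Insert 771: h=3, bucket 3 empty → new chain.
Final buckets:
0: 448
1: 345 -> 289 -> 705 -> 265 -> 713
2: ∅
3: 771
4: ∅
5: 581
6: 302
7: 631 -> 703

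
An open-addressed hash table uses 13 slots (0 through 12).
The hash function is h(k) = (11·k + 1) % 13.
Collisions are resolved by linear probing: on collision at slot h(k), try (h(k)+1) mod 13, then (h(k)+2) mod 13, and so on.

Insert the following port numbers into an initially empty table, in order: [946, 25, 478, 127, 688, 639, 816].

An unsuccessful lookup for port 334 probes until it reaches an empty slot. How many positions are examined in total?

Insert 946: h=7, slot 7 empty → index 7.
Insert 25: h=3, slot 3 empty → index 3.
Insert 478: h=7, slot 7 occupied → index 8.
Insert 127: h=7, slots 7,8 occupied → index 9.
Insert 688: h=3, slot 3 occupied → index 4.
Insert 639: h=10, slot 10 empty → index 10.
Insert 816: h=7, slots 7,8,9,10 occupied → index 11.
Table: [—, —, —, 25, 688, —, —, 946, 478, 127, 639, 816, —]
Lookup 334: h=9, probe 9,10,11,12 → slot 12 empty, not found.

4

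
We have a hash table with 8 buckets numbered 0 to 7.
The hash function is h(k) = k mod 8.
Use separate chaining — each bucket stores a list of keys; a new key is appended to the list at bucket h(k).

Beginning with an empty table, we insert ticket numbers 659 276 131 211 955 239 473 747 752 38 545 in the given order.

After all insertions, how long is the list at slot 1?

659 → bucket 3
276 → bucket 4
131 → bucket 3 (collision)
211 → bucket 3 (collision)
955 → bucket 3 (collision)
239 → bucket 7
473 → bucket 1
747 → bucket 3 (collision)
752 → bucket 0
38 → bucket 6
545 → bucket 1 (collision)
Final buckets:
0: 752
1: 473 -> 545
2: _
3: 659 -> 131 -> 211 -> 955 -> 747
4: 276
5: _
6: 38
7: 239

2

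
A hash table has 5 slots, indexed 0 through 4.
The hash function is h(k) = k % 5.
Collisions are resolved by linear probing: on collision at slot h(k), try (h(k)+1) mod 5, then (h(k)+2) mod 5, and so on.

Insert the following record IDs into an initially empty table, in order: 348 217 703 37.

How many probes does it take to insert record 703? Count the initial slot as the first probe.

2

348 hashes to 3; slot 3 is free -> place at 3.
217 hashes to 2; slot 2 is free -> place at 2.
703 hashes to 3; 3 taken -> place at 4.
37 hashes to 2; 2,3,4 taken -> place at 0.
Table: [37, ., 217, 348, 703]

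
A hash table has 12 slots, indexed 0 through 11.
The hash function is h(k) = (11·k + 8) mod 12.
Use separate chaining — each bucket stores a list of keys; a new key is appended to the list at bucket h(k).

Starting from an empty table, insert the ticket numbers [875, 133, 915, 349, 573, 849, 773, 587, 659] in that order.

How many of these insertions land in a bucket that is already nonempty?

875 → bucket 9
133 → bucket 7
915 → bucket 5
349 → bucket 7 (collision)
573 → bucket 11
849 → bucket 11 (collision)
773 → bucket 3
587 → bucket 9 (collision)
659 → bucket 9 (collision)
Final buckets:
0: —
1: —
2: —
3: 773
4: —
5: 915
6: —
7: 133 -> 349
8: —
9: 875 -> 587 -> 659
10: —
11: 573 -> 849

4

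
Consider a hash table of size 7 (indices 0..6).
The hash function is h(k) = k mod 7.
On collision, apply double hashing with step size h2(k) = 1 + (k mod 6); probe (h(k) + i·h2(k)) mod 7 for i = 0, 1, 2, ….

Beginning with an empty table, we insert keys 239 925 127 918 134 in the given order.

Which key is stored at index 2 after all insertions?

239: h=1 → slot 1
925: h=1, h2=2, probe 1,3 → slot 3
127: h=1, h2=2, probe 1,3,5 → slot 5
918: h=1, h2=1, probe 1,2 → slot 2
134: h=1, h2=3, probe 1,4 → slot 4
Table: [—, 239, 918, 925, 134, 127, —]

918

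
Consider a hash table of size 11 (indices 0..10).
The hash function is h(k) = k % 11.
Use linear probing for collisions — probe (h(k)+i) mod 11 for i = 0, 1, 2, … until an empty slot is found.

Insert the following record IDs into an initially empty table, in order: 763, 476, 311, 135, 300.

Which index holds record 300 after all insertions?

763 hashes to 4; slot 4 is free -> place at 4.
476 hashes to 3; slot 3 is free -> place at 3.
311 hashes to 3; 3,4 taken -> place at 5.
135 hashes to 3; 3,4,5 taken -> place at 6.
300 hashes to 3; 3,4,5,6 taken -> place at 7.
Table: [-, -, -, 476, 763, 311, 135, 300, -, -, -]

7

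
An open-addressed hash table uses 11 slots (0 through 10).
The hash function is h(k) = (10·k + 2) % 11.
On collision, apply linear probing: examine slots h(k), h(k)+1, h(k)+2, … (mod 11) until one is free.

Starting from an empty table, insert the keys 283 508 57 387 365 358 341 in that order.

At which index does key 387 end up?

2

283: h=5 => slot 5
508: h=0 => slot 0
57: h=0, probe 0,1 => slot 1
387: h=0, probe 0,1,2 => slot 2
365: h=0, probe 0,1,2,3 => slot 3
358: h=7 => slot 7
341: h=2, probe 2,3,4 => slot 4
Table: [508, 57, 387, 365, 341, 283, ., 358, ., ., .]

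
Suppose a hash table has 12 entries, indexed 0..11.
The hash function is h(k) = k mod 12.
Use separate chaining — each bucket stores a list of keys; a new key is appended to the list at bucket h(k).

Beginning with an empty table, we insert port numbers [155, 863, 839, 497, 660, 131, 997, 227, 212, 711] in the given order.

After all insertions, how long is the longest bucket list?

155 → bucket 11
863 → bucket 11 (collision)
839 → bucket 11 (collision)
497 → bucket 5
660 → bucket 0
131 → bucket 11 (collision)
997 → bucket 1
227 → bucket 11 (collision)
212 → bucket 8
711 → bucket 3
Final buckets:
0: 660
1: 997
2: -
3: 711
4: -
5: 497
6: -
7: -
8: 212
9: -
10: -
11: 155 -> 863 -> 839 -> 131 -> 227

5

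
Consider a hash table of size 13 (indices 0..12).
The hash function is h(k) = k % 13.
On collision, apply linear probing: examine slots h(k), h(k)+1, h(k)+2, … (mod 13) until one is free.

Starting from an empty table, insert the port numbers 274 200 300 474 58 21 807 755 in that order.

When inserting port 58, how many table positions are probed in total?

2

274: h=1 → slot 1
200: h=5 → slot 5
300: h=1, probe 1,2 → slot 2
474: h=6 → slot 6
58: h=6, probe 6,7 → slot 7
21: h=8 → slot 8
807: h=1, probe 1,2,3 → slot 3
755: h=1, probe 1,2,3,4 → slot 4
Table: [_, 274, 300, 807, 755, 200, 474, 58, 21, _, _, _, _]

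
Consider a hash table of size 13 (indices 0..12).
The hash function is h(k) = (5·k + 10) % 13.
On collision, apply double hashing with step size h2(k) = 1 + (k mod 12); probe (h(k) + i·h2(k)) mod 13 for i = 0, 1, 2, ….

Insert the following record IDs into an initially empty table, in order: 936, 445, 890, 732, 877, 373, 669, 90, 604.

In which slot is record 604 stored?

936: h=10 → slot 10
445: h=12 → slot 12
890: h=1 → slot 1
732: h=4 → slot 4
877: h=1, h2=2, probe 1,3 → slot 3
373: h=3, h2=2, probe 3,5 → slot 5
669: h=1, h2=10, probe 1,11 → slot 11
90: h=5, h2=7, probe 5,12,6 → slot 6
604: h=1, h2=5, probe 1,6,11,3,8 → slot 8
Table: [—, 890, —, 877, 732, 373, 90, —, 604, —, 936, 669, 445]

8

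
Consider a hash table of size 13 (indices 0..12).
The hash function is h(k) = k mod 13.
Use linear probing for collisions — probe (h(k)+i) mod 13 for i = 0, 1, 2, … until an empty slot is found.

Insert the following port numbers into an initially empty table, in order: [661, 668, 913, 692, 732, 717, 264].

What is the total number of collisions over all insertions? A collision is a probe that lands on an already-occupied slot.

661: h=11 -> slot 11
668: h=5 -> slot 5
913: h=3 -> slot 3
692: h=3, probe 3,4 -> slot 4
732: h=4, probe 4,5,6 -> slot 6
717: h=2 -> slot 2
264: h=4, probe 4,5,6,7 -> slot 7
Table: [—, —, 717, 913, 692, 668, 732, 264, —, —, —, 661, —]

6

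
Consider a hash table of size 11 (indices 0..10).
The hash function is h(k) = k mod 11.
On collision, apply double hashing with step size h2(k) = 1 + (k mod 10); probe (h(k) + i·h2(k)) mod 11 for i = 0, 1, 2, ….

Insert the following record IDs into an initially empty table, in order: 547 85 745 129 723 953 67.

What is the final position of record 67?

547 hashes to 8; slot 8 is free → place at 8.
85 hashes to 8, h2=6; 8 taken → place at 3.
745 hashes to 8, h2=6; 8,3 taken → place at 9.
129 hashes to 8, h2=10; 8 taken → place at 7.
723 hashes to 8, h2=4; 8 taken → place at 1.
953 hashes to 7, h2=4; 7 taken → place at 0.
67 hashes to 1, h2=8; 1,9 taken → place at 6.
Table: [953, 723, ., 85, ., ., 67, 129, 547, 745, .]

6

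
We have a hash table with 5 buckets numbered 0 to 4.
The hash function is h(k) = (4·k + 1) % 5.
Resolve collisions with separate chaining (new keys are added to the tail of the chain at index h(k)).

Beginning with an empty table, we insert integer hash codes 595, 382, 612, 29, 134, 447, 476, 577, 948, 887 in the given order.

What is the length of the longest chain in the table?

595 -> bucket 1
382 -> bucket 4
612 -> bucket 4 (collision)
29 -> bucket 2
134 -> bucket 2 (collision)
447 -> bucket 4 (collision)
476 -> bucket 0
577 -> bucket 4 (collision)
948 -> bucket 3
887 -> bucket 4 (collision)
Final buckets:
0: 476
1: 595
2: 29 -> 134
3: 948
4: 382 -> 612 -> 447 -> 577 -> 887

5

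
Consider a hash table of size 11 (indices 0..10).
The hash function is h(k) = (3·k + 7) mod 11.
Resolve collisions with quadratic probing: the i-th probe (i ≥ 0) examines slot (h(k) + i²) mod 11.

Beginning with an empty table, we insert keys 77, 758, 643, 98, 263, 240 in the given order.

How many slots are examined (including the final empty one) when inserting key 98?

2

77 hashes to 7; slot 7 is free → place at 7.
758 hashes to 4; slot 4 is free → place at 4.
643 hashes to 0; slot 0 is free → place at 0.
98 hashes to 4; 4 taken → place at 5.
263 hashes to 4; 4,5 taken → place at 8.
240 hashes to 1; slot 1 is free → place at 1.
Table: [643, 240, ∅, ∅, 758, 98, ∅, 77, 263, ∅, ∅]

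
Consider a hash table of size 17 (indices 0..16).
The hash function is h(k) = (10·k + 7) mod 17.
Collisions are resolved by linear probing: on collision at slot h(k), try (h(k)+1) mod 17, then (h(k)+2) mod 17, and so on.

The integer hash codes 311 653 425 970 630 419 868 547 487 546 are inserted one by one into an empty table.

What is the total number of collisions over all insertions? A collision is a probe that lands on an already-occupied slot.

311 hashes to 6; slot 6 is free -> place at 6.
653 hashes to 9; slot 9 is free -> place at 9.
425 hashes to 7; slot 7 is free -> place at 7.
970 hashes to 0; slot 0 is free -> place at 0.
630 hashes to 0; 0 taken -> place at 1.
419 hashes to 15; slot 15 is free -> place at 15.
868 hashes to 0; 0,1 taken -> place at 2.
547 hashes to 3; slot 3 is free -> place at 3.
487 hashes to 15; 15 taken -> place at 16.
546 hashes to 10; slot 10 is free -> place at 10.
Table: [970, 630, 868, 547, -, -, 311, 425, -, 653, 546, -, -, -, -, 419, 487]

4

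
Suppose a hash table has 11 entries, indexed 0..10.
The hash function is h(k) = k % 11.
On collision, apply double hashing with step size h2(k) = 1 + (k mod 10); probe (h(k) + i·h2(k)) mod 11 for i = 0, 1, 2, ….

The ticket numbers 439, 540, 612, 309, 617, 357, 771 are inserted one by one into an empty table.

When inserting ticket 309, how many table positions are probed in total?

2

Insert 439: h=10, slot 10 empty → index 10.
Insert 540: h=1, slot 1 empty → index 1.
Insert 612: h=7, slot 7 empty → index 7.
Insert 309: h=1, h2=10, slot 1 occupied → index 0.
Insert 617: h=1, h2=8, slot 1 occupied → index 9.
Insert 357: h=5, slot 5 empty → index 5.
Insert 771: h=1, h2=2, slot 1 occupied → index 3.
Table: [309, 540, _, 771, _, 357, _, 612, _, 617, 439]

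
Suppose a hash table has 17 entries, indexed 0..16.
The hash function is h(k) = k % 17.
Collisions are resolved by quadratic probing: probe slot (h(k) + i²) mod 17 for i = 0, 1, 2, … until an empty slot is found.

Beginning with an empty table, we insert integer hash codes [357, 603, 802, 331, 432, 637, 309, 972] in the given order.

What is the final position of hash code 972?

2

357: h=0 → slot 0
603: h=8 → slot 8
802: h=3 → slot 3
331: h=8, probe 8,9 → slot 9
432: h=7 → slot 7
637: h=8, probe 8,9,12 → slot 12
309: h=3, probe 3,4 → slot 4
972: h=3, probe 3,4,7,12,2 → slot 2
Table: [357, _, 972, 802, 309, _, _, 432, 603, 331, _, _, 637, _, _, _, _]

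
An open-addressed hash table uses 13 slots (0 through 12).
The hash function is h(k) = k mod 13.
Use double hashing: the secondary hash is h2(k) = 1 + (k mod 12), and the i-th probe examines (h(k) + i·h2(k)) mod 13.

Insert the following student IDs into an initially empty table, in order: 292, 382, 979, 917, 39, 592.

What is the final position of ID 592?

12

Insert 292: h=6, slot 6 empty -> index 6.
Insert 382: h=5, slot 5 empty -> index 5.
Insert 979: h=4, slot 4 empty -> index 4.
Insert 917: h=7, slot 7 empty -> index 7.
Insert 39: h=0, slot 0 empty -> index 0.
Insert 592: h=7, h2=5, slot 7 occupied -> index 12.
Table: [39, ., ., ., 979, 382, 292, 917, ., ., ., ., 592]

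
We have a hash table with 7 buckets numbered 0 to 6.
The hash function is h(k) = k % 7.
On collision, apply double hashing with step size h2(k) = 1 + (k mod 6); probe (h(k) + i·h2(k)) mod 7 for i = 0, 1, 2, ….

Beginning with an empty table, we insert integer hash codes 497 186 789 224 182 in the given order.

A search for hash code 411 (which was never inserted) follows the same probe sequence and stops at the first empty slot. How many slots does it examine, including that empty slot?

497: h=0 → slot 0
186: h=4 → slot 4
789: h=5 → slot 5
224: h=0, h2=3, probe 0,3 → slot 3
182: h=0, h2=3, probe 0,3,6 → slot 6
Table: [497, ∅, ∅, 224, 186, 789, 182]
Lookup 411: h=5, h2=4, probe 5,2 → slot 2 empty, not found.

2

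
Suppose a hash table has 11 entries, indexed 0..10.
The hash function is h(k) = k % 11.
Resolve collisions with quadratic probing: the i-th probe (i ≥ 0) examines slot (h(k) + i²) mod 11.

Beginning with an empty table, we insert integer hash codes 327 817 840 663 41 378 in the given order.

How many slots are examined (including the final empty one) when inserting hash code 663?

3

327: h=8 → slot 8
817: h=3 → slot 3
840: h=4 → slot 4
663: h=3, probe 3,4,7 → slot 7
41: h=8, probe 8,9 → slot 9
378: h=4, probe 4,5 → slot 5
Table: [_, _, _, 817, 840, 378, _, 663, 327, 41, _]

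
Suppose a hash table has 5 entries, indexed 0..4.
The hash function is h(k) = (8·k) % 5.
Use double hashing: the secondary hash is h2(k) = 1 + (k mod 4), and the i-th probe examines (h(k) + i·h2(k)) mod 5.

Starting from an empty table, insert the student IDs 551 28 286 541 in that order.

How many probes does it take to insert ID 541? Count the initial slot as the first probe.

2

551 hashes to 3; slot 3 is free → place at 3.
28 hashes to 4; slot 4 is free → place at 4.
286 hashes to 3, h2=3; 3 taken → place at 1.
541 hashes to 3, h2=2; 3 taken → place at 0.
Table: [541, 286, _, 551, 28]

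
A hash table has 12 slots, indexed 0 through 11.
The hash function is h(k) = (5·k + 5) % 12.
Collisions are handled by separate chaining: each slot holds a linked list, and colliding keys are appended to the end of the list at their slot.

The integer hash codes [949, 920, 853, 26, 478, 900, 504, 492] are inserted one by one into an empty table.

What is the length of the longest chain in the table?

Insert 949: h=10, bucket 10 empty -> new chain.
Insert 920: h=9, bucket 9 empty -> new chain.
Insert 853: h=10, bucket 10 nonempty -> append to chain.
Insert 26: h=3, bucket 3 empty -> new chain.
Insert 478: h=7, bucket 7 empty -> new chain.
Insert 900: h=5, bucket 5 empty -> new chain.
Insert 504: h=5, bucket 5 nonempty -> append to chain.
Insert 492: h=5, bucket 5 nonempty -> append to chain.
Final buckets:
0: _
1: _
2: _
3: 26
4: _
5: 900 -> 504 -> 492
6: _
7: 478
8: _
9: 920
10: 949 -> 853
11: _

3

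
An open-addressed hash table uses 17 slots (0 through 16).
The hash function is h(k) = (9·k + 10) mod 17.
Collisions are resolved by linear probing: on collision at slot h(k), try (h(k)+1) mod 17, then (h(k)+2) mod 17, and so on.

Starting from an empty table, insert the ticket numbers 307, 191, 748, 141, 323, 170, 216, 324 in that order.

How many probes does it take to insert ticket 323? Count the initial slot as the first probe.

2

Insert 307: h=2, slot 2 empty -> index 2.
Insert 191: h=12, slot 12 empty -> index 12.
Insert 748: h=10, slot 10 empty -> index 10.
Insert 141: h=4, slot 4 empty -> index 4.
Insert 323: h=10, slot 10 occupied -> index 11.
Insert 170: h=10, slots 10,11,12 occupied -> index 13.
Insert 216: h=16, slot 16 empty -> index 16.
Insert 324: h=2, slot 2 occupied -> index 3.
Table: [., ., 307, 324, 141, ., ., ., ., ., 748, 323, 191, 170, ., ., 216]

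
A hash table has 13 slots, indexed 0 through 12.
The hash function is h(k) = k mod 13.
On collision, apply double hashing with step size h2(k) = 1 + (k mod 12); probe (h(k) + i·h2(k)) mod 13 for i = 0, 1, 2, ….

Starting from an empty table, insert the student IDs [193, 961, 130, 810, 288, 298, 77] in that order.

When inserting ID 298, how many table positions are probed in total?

193 hashes to 11; slot 11 is free => place at 11.
961 hashes to 12; slot 12 is free => place at 12.
130 hashes to 0; slot 0 is free => place at 0.
810 hashes to 4; slot 4 is free => place at 4.
288 hashes to 2; slot 2 is free => place at 2.
298 hashes to 12, h2=11; 12 taken => place at 10.
77 hashes to 12, h2=6; 12 taken => place at 5.
Table: [130, —, 288, —, 810, 77, —, —, —, —, 298, 193, 961]

2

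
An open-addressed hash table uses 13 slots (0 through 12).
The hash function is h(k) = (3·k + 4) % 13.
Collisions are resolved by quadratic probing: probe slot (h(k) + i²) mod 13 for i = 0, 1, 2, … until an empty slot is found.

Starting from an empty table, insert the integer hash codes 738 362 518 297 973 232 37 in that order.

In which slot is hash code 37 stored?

Insert 738: h=8, slot 8 empty => index 8.
Insert 362: h=11, slot 11 empty => index 11.
Insert 518: h=11, slot 11 occupied => index 12.
Insert 297: h=11, slots 11,12 occupied => index 2.
Insert 973: h=11, slots 11,12,2 occupied => index 7.
Insert 232: h=11, slots 11,12,2,7 occupied => index 1.
Insert 37: h=11, slots 11,12,2,7,1 occupied => index 10.
Table: [-, 232, 297, -, -, -, -, 973, 738, -, 37, 362, 518]

10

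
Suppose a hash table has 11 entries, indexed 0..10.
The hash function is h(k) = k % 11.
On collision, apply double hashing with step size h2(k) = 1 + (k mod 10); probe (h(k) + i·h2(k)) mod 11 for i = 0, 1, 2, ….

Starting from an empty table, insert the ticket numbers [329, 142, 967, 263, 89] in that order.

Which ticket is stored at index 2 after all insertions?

329 hashes to 10; slot 10 is free => place at 10.
142 hashes to 10, h2=3; 10 taken => place at 2.
967 hashes to 10, h2=8; 10 taken => place at 7.
263 hashes to 10, h2=4; 10 taken => place at 3.
89 hashes to 1; slot 1 is free => place at 1.
Table: [—, 89, 142, 263, —, —, —, 967, —, —, 329]

142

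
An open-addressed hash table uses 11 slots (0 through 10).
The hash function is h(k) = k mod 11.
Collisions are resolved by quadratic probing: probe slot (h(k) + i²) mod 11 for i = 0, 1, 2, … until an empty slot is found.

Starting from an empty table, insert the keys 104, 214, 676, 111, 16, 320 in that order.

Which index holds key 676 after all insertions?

9

104 hashes to 5; slot 5 is free -> place at 5.
214 hashes to 5; 5 taken -> place at 6.
676 hashes to 5; 5,6 taken -> place at 9.
111 hashes to 1; slot 1 is free -> place at 1.
16 hashes to 5; 5,6,9 taken -> place at 3.
320 hashes to 1; 1 taken -> place at 2.
Table: [_, 111, 320, 16, _, 104, 214, _, _, 676, _]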